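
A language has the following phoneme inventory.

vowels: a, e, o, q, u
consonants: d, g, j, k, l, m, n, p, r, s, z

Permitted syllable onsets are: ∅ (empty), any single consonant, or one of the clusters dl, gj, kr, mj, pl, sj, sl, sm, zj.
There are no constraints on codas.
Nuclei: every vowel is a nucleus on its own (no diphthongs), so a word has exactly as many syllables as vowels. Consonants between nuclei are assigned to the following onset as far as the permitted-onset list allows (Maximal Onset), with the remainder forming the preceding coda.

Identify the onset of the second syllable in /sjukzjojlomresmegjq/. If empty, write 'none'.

The vowels are u, o, o, e, e, q — 6 nuclei, so 6 syllables.
Between /u/ (V1) and /o/ (V2): /kzj/ splits as /k/ + /zj/ (/zj/ is the longest suffix that is a licit onset).
Between /o/ (V2) and /o/ (V3): cluster /jl/ — the longest permitted-onset suffix is /l/; onset = /l/, preceding coda = /j/.
Between /o/ (V3) and /e/ (V4): cluster /mr/ — the longest permitted-onset suffix is /r/; onset = /r/, preceding coda = /m/.
Between /e/ (V4) and /e/ (V5): cluster /sm/ — /sm/ is itself a permitted onset, so the whole cluster goes right; preceding coda = ∅.
Between /e/ (V5) and /q/ (V6): /gj/ — entire cluster is a permitted onset → onset /gj/, coda ∅.
Syllabification: sjuk.zjoj.lom.re.sme.gjq.
Syllable 2 is /zjoj/: onset /zj/, nucleus /o/, coda /j/.

zj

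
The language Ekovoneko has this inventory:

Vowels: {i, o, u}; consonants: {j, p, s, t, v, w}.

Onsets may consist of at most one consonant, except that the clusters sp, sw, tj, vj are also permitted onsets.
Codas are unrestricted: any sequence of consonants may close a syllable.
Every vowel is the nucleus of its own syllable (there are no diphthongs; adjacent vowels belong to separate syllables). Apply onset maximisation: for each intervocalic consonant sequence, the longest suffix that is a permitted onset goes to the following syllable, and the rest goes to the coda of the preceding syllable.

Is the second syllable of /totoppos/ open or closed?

Nuclei (vowels): o, o, o → 3 syllables.
σ1/σ2 boundary: /t/ → onset of the next syllable (single consonants are always licit onsets).
σ2/σ3 boundary: /pp/ — longest licit onset from the right is /p/, leaving /p/ as coda.
Result: to.top.pos.
Syllable 2 is /top/ with coda /p/, so it is closed.

closed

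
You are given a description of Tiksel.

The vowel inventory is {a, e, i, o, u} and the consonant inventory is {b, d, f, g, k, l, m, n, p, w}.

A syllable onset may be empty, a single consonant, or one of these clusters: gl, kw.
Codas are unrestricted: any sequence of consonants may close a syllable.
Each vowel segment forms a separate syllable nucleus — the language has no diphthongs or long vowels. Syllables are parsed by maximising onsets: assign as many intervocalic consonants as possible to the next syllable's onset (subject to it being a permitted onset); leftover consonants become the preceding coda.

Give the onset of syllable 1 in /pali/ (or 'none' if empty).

Vowels present: a, i; each is a nucleus, giving 2 syllables.
/a…i/ gap (V1→V2): just /l/ — single C goes to the following onset.
So the parse is pa.li.
Syllable 1 is /pa/: onset /p/, nucleus /a/, coda ∅.

p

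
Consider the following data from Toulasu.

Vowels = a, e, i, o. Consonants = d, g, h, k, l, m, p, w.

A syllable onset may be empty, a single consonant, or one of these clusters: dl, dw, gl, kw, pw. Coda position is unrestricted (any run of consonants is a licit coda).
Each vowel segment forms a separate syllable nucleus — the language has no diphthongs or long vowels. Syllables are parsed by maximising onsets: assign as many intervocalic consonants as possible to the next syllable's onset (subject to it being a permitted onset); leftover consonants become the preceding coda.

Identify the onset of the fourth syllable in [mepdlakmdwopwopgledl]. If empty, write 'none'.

pw

Vowels present: e, a, o, o, e; each is a nucleus, giving 5 syllables.
σ1/σ2 boundary: /pdl/ splits as /p/ + /dl/ (/dl/ is the longest suffix that is a licit onset).
σ2/σ3 boundary: /kmdw/ — longest licit onset from the right is /dw/, leaving /km/ as coda.
σ3/σ4 boundary: /pw/ — entire cluster is a permitted onset → onset /pw/, coda ∅.
σ4/σ5 boundary: /pgl/ — longest licit onset from the right is /gl/, leaving /p/ as coda.
Result: mep.dlakm.dwo.pwop.gledl.
Syllable 4 is /pwop/: onset /pw/, nucleus /o/, coda /p/.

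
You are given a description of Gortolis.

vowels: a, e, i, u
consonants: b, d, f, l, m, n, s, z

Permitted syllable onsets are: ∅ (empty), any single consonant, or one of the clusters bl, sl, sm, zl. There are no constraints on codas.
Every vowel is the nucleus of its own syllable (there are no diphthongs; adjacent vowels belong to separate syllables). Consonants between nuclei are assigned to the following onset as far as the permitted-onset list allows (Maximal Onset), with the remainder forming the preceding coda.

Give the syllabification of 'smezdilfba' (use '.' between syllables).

smez.dilf.ba

The vowels are e, i, a — 3 nuclei, so 3 syllables.
/e…i/ gap (V1→V2): /zd/ splits as /z/ + /d/ (/d/ is the longest suffix that is a licit onset).
/i…a/ gap (V2→V3): cluster /lfb/ — the longest permitted-onset suffix is /b/; onset = /b/, preceding coda = /lf/.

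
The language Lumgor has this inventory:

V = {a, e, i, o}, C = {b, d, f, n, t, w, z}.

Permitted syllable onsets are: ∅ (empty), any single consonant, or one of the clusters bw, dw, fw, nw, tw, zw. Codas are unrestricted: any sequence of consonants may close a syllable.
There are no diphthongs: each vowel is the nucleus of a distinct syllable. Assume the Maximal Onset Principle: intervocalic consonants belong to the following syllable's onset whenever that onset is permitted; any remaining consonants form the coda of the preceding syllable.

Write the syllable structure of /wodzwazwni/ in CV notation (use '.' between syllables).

Vowels present: o, a, i; each is a nucleus, giving 3 syllables.
/o…a/ gap (V1→V2): /dzw/ — longest licit onset from the right is /zw/, leaving /d/ as coda.
/a…i/ gap (V2→V3): /zwn/; trying suffixes from longest down, /n/ is the first permitted one, so coda /zw/ | onset /n/.
Result: wod.zwazw.ni.
Mapping each syllable to C/V: /wod/ → CVC, /zwazw/ → CCVCC, /ni/ → CV.

CVC.CCVCC.CV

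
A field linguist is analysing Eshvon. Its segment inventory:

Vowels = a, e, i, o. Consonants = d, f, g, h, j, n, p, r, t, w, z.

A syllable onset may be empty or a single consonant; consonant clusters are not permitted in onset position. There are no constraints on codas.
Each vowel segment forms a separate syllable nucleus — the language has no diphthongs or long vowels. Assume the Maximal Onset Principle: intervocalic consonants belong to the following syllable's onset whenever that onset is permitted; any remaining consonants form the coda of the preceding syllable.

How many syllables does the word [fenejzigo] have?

Nuclei (vowels): e, e, i, o → 4 syllables.

4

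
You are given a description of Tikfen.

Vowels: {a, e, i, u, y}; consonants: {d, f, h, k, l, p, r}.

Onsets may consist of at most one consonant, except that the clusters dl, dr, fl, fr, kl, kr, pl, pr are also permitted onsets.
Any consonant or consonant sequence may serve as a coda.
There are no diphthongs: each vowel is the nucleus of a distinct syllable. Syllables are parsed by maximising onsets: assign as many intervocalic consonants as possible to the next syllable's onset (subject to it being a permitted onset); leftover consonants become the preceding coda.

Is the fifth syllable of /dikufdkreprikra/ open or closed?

open

Nuclei (vowels): i, u, e, i, a → 5 syllables.
/i…u/ gap (V1→V2): just /k/ — single C goes to the following onset.
/u…e/ gap (V2→V3): /fdkr/ — longest licit onset from the right is /kr/, leaving /fd/ as coda.
/e…i/ gap (V3→V4): cluster /pr/ — /pr/ is itself a permitted onset, so the whole cluster goes right; preceding coda = ∅.
/i…a/ gap (V4→V5): /kr/ is a licit onset in full, so it all attaches to the next syllable.
Putting it together: di.kufd.kre.pri.kra.
Syllable 5 is /kra/; it ends in its nucleus with no coda, so it is open.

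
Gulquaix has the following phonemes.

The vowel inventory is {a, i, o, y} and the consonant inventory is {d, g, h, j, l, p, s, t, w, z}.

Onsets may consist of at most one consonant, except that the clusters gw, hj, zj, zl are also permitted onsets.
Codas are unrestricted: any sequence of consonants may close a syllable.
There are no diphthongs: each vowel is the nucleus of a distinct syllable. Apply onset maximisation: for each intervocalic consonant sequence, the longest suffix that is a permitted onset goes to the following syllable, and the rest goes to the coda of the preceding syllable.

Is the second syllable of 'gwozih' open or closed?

The vowels are o, i — 2 nuclei, so 2 syllables.
V1 /o/ – V2 /i/: /z/ is a single consonant, so it becomes the next onset.
Result: gwo.zih.
Syllable 2 is /zih/ with coda /h/, so it is closed.

closed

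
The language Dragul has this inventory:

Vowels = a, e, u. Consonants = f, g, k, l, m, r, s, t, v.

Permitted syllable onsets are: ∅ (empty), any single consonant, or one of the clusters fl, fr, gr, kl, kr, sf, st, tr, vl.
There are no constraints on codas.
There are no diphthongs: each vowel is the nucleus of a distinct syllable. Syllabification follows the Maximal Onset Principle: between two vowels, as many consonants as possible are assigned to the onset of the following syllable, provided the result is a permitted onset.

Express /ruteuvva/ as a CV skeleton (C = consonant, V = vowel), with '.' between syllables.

CV.CV.VC.CV

Vowels present: u, e, u, a; each is a nucleus, giving 4 syllables.
σ1/σ2 boundary: /t/ is a single consonant, so it becomes the next onset.
σ2/σ3 boundary: nothing intervenes; syllable break is V.V.
σ3/σ4 boundary: /vv/; trying suffixes from longest down, /v/ is the first permitted one, so coda /v/ | onset /v/.
Result: ru.te.uv.va.
Mapping each syllable to C/V: /ru/ → CV, /te/ → CV, /uv/ → VC, /va/ → CV.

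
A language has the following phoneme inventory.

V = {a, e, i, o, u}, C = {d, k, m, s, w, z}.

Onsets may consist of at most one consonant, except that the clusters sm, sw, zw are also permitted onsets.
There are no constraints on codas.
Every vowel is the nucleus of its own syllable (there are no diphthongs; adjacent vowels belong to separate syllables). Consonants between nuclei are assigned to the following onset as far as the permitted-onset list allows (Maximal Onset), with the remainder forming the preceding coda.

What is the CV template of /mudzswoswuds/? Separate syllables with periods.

CVCC.CCV.CCVCC

Nuclei (vowels): u, o, u → 3 syllables.
V1 /u/ – V2 /o/: cluster /dzsw/ — the longest permitted-onset suffix is /sw/; onset = /sw/, preceding coda = /dz/.
V2 /o/ – V3 /u/: /sw/ is a licit onset in full, so it all attaches to the next syllable.
Putting it together: mudz.swo.swuds.
Mapping each syllable to C/V: /mudz/ → CVCC, /swo/ → CCV, /swuds/ → CCVCC.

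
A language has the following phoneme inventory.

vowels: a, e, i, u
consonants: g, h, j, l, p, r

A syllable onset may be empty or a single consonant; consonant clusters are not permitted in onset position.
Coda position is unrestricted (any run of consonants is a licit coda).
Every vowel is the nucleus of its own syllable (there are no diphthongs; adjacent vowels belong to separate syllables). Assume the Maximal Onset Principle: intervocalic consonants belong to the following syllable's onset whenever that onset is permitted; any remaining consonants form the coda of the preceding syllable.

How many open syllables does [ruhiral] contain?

Nuclei (vowels): u, i, a → 3 syllables.
V1 /u/ – V2 /i/: /h/ → onset of the next syllable (single consonants are always licit onsets).
V2 /i/ – V3 /a/: /r/ is a single consonant, so it becomes the next onset.
Putting it together: ru.hi.ral.
Classifying each syllable: /ru/ (open), /hi/ (open), /ral/ (closed).
Open syllables: 2.

2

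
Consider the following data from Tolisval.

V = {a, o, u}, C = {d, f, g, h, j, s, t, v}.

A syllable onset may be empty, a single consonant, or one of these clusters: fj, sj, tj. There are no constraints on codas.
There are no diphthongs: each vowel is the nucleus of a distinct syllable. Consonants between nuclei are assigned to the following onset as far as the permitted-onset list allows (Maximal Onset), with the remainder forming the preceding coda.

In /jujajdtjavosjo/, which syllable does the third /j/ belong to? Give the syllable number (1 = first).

Vowels present: u, a, a, o, o; each is a nucleus, giving 5 syllables.
/u…a/ gap (V1→V2): /j/ → onset of the next syllable (single consonants are always licit onsets).
/a…a/ gap (V2→V3): /jdtj/; trying suffixes from longest down, /tj/ is the first permitted one, so coda /jd/ | onset /tj/.
/a…o/ gap (V3→V4): /v/ is a single consonant, so it becomes the next onset.
/o…o/ gap (V4→V5): /sj/ — entire cluster is a permitted onset → onset /sj/, coda ∅.
Result: ju.jajd.tja.vo.sjo.
The third /j/ is in the coda of syllable 2 (/jajd/).

2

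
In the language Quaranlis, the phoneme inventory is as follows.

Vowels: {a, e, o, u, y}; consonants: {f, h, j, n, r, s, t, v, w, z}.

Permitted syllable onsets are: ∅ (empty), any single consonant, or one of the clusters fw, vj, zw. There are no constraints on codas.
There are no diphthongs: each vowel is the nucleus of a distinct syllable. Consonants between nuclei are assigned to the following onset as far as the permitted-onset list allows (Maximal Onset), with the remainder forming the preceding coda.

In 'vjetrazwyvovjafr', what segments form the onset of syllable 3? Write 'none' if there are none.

Vowels present: e, a, y, o, a; each is a nucleus, giving 5 syllables.
σ1/σ2 boundary: cluster /tr/ — the longest permitted-onset suffix is /r/; onset = /r/, preceding coda = /t/.
σ2/σ3 boundary: /zw/ is a licit onset in full, so it all attaches to the next syllable.
σ3/σ4 boundary: /v/ → onset of the next syllable (single consonants are always licit onsets).
σ4/σ5 boundary: cluster /vj/ — /vj/ is itself a permitted onset, so the whole cluster goes right; preceding coda = ∅.
Syllabification: vjet.ra.zwy.vo.vjafr.
Syllable 3 is /zwy/: onset /zw/, nucleus /y/, coda ∅.

zw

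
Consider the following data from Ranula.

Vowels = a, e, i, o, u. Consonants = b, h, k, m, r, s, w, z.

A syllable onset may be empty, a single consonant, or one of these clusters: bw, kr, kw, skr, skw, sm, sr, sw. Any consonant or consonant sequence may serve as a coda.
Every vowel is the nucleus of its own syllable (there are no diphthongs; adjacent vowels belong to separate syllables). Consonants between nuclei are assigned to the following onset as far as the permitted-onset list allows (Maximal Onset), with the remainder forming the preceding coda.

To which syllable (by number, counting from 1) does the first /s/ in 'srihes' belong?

Nuclei (vowels): i, e → 2 syllables.
/i…e/ gap (V1→V2): just /h/ — single C goes to the following onset.
Putting it together: sri.hes.
The first /s/ is in the onset of syllable 1 (/sri/).

1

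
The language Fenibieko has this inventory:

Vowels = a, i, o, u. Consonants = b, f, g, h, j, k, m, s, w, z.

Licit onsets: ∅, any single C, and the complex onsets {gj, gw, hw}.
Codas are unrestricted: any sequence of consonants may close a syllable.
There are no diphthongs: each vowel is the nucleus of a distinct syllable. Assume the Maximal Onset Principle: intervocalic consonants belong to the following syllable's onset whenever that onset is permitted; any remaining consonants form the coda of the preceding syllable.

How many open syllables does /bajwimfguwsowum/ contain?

Nuclei (vowels): a, i, u, o, u → 5 syllables.
σ1/σ2 boundary: /jw/; trying suffixes from longest down, /w/ is the first permitted one, so coda /j/ | onset /w/.
σ2/σ3 boundary: /mfg/ splits as /mf/ + /g/ (/g/ is the longest suffix that is a licit onset).
σ3/σ4 boundary: cluster /ws/ — the longest permitted-onset suffix is /s/; onset = /s/, preceding coda = /w/.
σ4/σ5 boundary: /w/ is a single consonant, so it becomes the next onset.
Syllabification: baj.wimf.guw.so.wum.
Classifying each syllable: /baj/ (closed), /wimf/ (closed), /guw/ (closed), /so/ (open), /wum/ (closed).
Open syllables: 1.

1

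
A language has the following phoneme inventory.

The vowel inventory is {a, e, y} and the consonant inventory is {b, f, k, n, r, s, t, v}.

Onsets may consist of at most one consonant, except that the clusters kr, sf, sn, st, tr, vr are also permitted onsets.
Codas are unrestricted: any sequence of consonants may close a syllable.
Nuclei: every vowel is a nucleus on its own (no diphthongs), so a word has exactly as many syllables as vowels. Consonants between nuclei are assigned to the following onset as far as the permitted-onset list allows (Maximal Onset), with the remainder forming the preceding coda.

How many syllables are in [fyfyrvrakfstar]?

The vowels are y, y, a, a — 4 nuclei, so 4 syllables.

4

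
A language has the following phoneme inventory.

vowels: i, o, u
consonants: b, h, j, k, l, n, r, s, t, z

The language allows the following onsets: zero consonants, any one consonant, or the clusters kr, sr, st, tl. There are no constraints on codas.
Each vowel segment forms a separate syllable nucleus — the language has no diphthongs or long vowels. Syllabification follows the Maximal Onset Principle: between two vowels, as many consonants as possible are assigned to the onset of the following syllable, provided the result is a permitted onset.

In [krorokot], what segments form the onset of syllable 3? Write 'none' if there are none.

Vowels present: o, o, o; each is a nucleus, giving 3 syllables.
V1 /o/ – V2 /o/: just /r/ — single C goes to the following onset.
V2 /o/ – V3 /o/: /k/ → onset of the next syllable (single consonants are always licit onsets).
Result: kro.ro.kot.
Syllable 3 is /kot/: onset /k/, nucleus /o/, coda /t/.

k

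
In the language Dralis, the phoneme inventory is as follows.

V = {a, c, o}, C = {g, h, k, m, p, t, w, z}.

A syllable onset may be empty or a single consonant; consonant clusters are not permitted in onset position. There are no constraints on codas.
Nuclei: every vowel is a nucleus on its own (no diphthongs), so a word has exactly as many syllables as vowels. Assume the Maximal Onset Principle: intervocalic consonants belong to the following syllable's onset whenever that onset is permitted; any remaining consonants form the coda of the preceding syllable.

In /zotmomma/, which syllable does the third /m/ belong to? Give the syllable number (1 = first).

Nuclei (vowels): o, o, a → 3 syllables.
σ1/σ2 boundary: /tm/ splits as /t/ + /m/ (/m/ is the longest suffix that is a licit onset).
σ2/σ3 boundary: /mm/; trying suffixes from longest down, /m/ is the first permitted one, so coda /m/ | onset /m/.
Putting it together: zot.mom.ma.
The third /m/ is in the onset of syllable 3 (/ma/).

3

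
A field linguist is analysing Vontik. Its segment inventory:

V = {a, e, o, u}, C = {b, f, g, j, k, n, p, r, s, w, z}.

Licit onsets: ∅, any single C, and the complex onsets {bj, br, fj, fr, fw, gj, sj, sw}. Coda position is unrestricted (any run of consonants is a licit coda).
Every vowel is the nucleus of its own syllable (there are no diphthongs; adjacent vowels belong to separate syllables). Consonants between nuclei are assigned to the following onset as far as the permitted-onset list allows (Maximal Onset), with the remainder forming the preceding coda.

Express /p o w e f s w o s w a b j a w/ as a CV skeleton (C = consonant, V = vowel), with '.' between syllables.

Vowels present: o, e, o, a, a; each is a nucleus, giving 5 syllables.
σ1/σ2 boundary: just /w/ — single C goes to the following onset.
σ2/σ3 boundary: /fsw/; trying suffixes from longest down, /sw/ is the first permitted one, so coda /f/ | onset /sw/.
σ3/σ4 boundary: cluster /sw/ — /sw/ is itself a permitted onset, so the whole cluster goes right; preceding coda = ∅.
σ4/σ5 boundary: /bj/ is a licit onset in full, so it all attaches to the next syllable.
Result: po.wef.swo.swa.bjaw.
Mapping each syllable to C/V: /po/ → CV, /wef/ → CVC, /swo/ → CCV, /swa/ → CCV, /bjaw/ → CCVC.

CV.CVC.CCV.CCV.CCVC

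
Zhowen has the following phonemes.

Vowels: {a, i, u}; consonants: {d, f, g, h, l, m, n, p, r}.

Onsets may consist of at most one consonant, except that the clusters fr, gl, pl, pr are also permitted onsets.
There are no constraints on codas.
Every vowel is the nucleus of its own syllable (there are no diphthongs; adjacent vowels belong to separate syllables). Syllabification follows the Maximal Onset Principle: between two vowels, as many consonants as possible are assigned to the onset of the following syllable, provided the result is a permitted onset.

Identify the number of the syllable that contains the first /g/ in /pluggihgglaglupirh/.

1

The vowels are u, i, a, u, i — 5 nuclei, so 5 syllables.
Between /u/ (V1) and /i/ (V2): cluster /gg/ — the longest permitted-onset suffix is /g/; onset = /g/, preceding coda = /g/.
Between /i/ (V2) and /a/ (V3): /hggl/ — longest licit onset from the right is /gl/, leaving /hg/ as coda.
Between /a/ (V3) and /u/ (V4): /gl/ — entire cluster is a permitted onset → onset /gl/, coda ∅.
Between /u/ (V4) and /i/ (V5): /p/ is a single consonant, so it becomes the next onset.
Result: plug.gihg.gla.glu.pirh.
The first /g/ is in the coda of syllable 1 (/plug/).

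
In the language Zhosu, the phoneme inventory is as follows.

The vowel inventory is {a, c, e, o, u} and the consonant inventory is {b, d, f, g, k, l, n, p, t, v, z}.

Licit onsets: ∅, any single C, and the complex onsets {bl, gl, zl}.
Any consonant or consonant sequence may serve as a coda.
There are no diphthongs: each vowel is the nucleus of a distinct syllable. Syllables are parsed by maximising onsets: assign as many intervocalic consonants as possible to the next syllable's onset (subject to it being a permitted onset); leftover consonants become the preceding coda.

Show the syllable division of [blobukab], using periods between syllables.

blo.bu.kab

Nuclei (vowels): o, u, a → 3 syllables.
σ1/σ2 boundary: /b/ is a single consonant, so it becomes the next onset.
σ2/σ3 boundary: just /k/ — single C goes to the following onset.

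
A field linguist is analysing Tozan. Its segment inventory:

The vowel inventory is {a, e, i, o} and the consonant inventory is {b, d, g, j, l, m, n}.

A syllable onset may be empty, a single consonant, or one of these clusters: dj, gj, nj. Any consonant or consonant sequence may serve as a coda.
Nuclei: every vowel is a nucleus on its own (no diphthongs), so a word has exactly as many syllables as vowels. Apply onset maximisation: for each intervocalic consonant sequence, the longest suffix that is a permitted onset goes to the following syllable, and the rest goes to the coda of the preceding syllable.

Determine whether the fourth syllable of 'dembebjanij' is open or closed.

closed

Vowels present: e, e, a, i; each is a nucleus, giving 4 syllables.
Between /e/ (V1) and /e/ (V2): /mb/ splits as /m/ + /b/ (/b/ is the longest suffix that is a licit onset).
Between /e/ (V2) and /a/ (V3): cluster /bj/ — the longest permitted-onset suffix is /j/; onset = /j/, preceding coda = /b/.
Between /a/ (V3) and /i/ (V4): /n/ → onset of the next syllable (single consonants are always licit onsets).
So the parse is dem.beb.ja.nij.
Syllable 4 is /nij/ with coda /j/, so it is closed.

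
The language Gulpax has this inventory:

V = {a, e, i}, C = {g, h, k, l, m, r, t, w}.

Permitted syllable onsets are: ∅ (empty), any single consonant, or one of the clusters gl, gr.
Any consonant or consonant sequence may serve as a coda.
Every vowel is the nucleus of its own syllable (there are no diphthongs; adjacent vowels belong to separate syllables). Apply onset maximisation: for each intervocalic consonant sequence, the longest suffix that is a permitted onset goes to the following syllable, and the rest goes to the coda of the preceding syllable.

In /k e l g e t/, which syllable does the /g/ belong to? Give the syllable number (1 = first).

Nuclei (vowels): e, e → 2 syllables.
/e…e/ gap (V1→V2): /lg/ splits as /l/ + /g/ (/g/ is the longest suffix that is a licit onset).
Putting it together: kel.get.
The /g/ is in the onset of syllable 2 (/get/).

2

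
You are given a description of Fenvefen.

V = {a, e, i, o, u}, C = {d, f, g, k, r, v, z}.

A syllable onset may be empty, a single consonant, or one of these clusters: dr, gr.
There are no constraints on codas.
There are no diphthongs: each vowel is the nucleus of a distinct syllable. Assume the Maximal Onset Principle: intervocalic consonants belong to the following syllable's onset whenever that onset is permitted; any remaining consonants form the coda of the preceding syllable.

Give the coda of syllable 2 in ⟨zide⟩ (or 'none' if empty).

none

The vowels are i, e — 2 nuclei, so 2 syllables.
σ1/σ2 boundary: just /d/ — single C goes to the following onset.
Syllabification: zi.de.
Syllable 2 is /de/: onset /d/, nucleus /e/, coda ∅.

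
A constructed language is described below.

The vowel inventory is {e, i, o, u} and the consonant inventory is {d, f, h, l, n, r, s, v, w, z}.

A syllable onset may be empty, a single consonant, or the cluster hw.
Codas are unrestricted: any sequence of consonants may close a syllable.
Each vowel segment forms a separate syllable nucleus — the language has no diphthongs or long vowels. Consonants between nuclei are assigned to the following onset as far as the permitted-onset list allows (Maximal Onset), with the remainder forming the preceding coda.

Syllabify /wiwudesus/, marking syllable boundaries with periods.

wi.wu.de.sus

The vowels are i, u, e, u — 4 nuclei, so 4 syllables.
Between /i/ (V1) and /u/ (V2): just /w/ — single C goes to the following onset.
Between /u/ (V2) and /e/ (V3): /d/ is a single consonant, so it becomes the next onset.
Between /e/ (V3) and /u/ (V4): /s/ is a single consonant, so it becomes the next onset.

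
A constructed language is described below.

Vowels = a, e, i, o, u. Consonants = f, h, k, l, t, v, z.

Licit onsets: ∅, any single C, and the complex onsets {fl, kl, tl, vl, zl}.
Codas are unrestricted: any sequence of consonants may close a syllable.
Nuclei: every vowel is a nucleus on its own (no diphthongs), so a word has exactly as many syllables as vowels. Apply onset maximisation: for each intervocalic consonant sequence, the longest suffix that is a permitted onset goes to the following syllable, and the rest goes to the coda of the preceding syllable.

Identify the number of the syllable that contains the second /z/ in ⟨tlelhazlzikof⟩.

3

The vowels are e, a, i, o — 4 nuclei, so 4 syllables.
σ1/σ2 boundary: /lh/; trying suffixes from longest down, /h/ is the first permitted one, so coda /l/ | onset /h/.
σ2/σ3 boundary: /zlz/; trying suffixes from longest down, /z/ is the first permitted one, so coda /zl/ | onset /z/.
σ3/σ4 boundary: /k/ → onset of the next syllable (single consonants are always licit onsets).
Syllabification: tlel.hazl.zi.kof.
The second /z/ is in the onset of syllable 3 (/zi/).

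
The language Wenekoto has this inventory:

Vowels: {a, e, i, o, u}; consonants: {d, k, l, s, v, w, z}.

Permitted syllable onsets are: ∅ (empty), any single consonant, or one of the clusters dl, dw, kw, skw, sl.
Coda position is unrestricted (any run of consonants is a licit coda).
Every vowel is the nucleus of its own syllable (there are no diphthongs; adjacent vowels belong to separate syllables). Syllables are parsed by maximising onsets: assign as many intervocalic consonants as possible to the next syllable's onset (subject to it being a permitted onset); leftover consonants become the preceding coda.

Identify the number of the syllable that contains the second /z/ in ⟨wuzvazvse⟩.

The vowels are u, a, e — 3 nuclei, so 3 syllables.
Between /u/ (V1) and /a/ (V2): cluster /zv/ — the longest permitted-onset suffix is /v/; onset = /v/, preceding coda = /z/.
Between /a/ (V2) and /e/ (V3): /zvs/ splits as /zv/ + /s/ (/s/ is the longest suffix that is a licit onset).
Putting it together: wuz.vazv.se.
The second /z/ is in the coda of syllable 2 (/vazv/).

2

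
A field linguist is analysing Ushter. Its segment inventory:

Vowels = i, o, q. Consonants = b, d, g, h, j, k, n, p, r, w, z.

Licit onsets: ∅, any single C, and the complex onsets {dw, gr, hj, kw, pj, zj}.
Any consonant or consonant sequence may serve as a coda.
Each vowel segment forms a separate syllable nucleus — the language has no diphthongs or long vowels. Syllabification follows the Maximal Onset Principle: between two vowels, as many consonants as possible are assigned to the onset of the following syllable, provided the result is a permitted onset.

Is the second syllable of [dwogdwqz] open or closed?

The vowels are o, q — 2 nuclei, so 2 syllables.
Between /o/ (V1) and /q/ (V2): /gdw/ splits as /g/ + /dw/ (/dw/ is the longest suffix that is a licit onset).
Putting it together: dwog.dwqz.
Syllable 2 is /dwqz/ with coda /z/, so it is closed.

closed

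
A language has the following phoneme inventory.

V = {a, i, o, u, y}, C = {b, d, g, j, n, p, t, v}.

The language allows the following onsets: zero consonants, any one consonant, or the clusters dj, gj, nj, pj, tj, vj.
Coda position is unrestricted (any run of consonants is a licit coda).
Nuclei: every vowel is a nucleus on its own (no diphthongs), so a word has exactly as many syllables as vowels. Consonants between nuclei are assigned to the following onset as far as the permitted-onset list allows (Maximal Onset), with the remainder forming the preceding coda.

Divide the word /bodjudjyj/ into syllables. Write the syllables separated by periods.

bo.dju.djyj

The vowels are o, u, y — 3 nuclei, so 3 syllables.
σ1/σ2 boundary: cluster /dj/ — /dj/ is itself a permitted onset, so the whole cluster goes right; preceding coda = ∅.
σ2/σ3 boundary: cluster /dj/ — /dj/ is itself a permitted onset, so the whole cluster goes right; preceding coda = ∅.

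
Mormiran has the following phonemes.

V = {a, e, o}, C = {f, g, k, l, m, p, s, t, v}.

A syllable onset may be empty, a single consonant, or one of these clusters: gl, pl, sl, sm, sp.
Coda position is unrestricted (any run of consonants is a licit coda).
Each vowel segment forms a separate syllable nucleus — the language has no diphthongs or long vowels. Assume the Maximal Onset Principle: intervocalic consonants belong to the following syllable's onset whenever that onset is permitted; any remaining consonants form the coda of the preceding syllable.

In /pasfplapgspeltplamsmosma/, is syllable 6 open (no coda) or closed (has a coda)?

open

Nuclei (vowels): a, a, e, a, o, a → 6 syllables.
V1 /a/ – V2 /a/: /sfpl/; trying suffixes from longest down, /pl/ is the first permitted one, so coda /sf/ | onset /pl/.
V2 /a/ – V3 /e/: /pgsp/ splits as /pg/ + /sp/ (/sp/ is the longest suffix that is a licit onset).
V3 /e/ – V4 /a/: /ltpl/; trying suffixes from longest down, /pl/ is the first permitted one, so coda /lt/ | onset /pl/.
V4 /a/ – V5 /o/: cluster /msm/ — the longest permitted-onset suffix is /sm/; onset = /sm/, preceding coda = /m/.
V5 /o/ – V6 /a/: /sm/ is a licit onset in full, so it all attaches to the next syllable.
So the parse is pasf.plapg.spelt.plam.smo.sma.
Syllable 6 is /sma/; it ends in its nucleus with no coda, so it is open.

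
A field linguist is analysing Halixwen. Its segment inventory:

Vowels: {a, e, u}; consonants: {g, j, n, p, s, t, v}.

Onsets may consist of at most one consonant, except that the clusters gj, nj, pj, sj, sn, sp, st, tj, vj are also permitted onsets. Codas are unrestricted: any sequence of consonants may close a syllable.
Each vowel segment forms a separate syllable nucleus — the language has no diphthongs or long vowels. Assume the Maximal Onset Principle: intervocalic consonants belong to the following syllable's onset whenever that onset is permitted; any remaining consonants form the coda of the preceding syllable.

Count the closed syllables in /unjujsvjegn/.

2

The vowels are u, u, e — 3 nuclei, so 3 syllables.
/u…u/ gap (V1→V2): cluster /nj/ — /nj/ is itself a permitted onset, so the whole cluster goes right; preceding coda = ∅.
/u…e/ gap (V2→V3): cluster /jsvj/ — the longest permitted-onset suffix is /vj/; onset = /vj/, preceding coda = /js/.
Result: u.njujs.vjegn.
Classifying each syllable: /u/ (open), /njujs/ (closed), /vjegn/ (closed).
Closed syllables: 2.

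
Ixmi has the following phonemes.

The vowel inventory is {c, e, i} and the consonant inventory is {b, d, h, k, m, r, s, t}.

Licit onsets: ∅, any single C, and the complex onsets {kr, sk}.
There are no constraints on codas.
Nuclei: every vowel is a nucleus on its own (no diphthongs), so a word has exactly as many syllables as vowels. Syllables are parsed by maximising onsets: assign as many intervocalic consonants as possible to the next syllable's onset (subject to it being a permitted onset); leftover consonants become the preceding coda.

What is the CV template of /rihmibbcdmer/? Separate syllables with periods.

CVC.CVC.CVC.CVC

Vowels present: i, i, c, e; each is a nucleus, giving 4 syllables.
V1 /i/ – V2 /i/: cluster /hm/ — the longest permitted-onset suffix is /m/; onset = /m/, preceding coda = /h/.
V2 /i/ – V3 /c/: cluster /bb/ — the longest permitted-onset suffix is /b/; onset = /b/, preceding coda = /b/.
V3 /c/ – V4 /e/: /dm/; trying suffixes from longest down, /m/ is the first permitted one, so coda /d/ | onset /m/.
So the parse is rih.mib.bcd.mer.
Mapping each syllable to C/V: /rih/ → CVC, /mib/ → CVC, /bcd/ → CVC, /mer/ → CVC.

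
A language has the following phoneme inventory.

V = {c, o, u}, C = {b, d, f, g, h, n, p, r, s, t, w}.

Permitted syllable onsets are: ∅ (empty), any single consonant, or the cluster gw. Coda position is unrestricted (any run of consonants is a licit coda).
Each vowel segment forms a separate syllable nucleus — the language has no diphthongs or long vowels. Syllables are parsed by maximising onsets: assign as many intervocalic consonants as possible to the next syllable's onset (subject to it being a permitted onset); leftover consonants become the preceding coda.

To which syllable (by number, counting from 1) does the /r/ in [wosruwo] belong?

Nuclei (vowels): o, u, o → 3 syllables.
Between /o/ (V1) and /u/ (V2): /sr/ splits as /s/ + /r/ (/r/ is the longest suffix that is a licit onset).
Between /u/ (V2) and /o/ (V3): /w/ is a single consonant, so it becomes the next onset.
Putting it together: wos.ru.wo.
The /r/ is in the onset of syllable 2 (/ru/).

2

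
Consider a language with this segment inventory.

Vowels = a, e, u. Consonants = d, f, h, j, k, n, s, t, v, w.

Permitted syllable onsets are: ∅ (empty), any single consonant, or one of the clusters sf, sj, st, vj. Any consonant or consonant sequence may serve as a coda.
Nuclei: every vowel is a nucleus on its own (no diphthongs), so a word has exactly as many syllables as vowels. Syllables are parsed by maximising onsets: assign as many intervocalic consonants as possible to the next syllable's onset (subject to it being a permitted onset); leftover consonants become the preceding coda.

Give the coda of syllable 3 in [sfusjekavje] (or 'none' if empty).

none

Vowels present: u, e, a, e; each is a nucleus, giving 4 syllables.
σ1/σ2 boundary: /sj/ — entire cluster is a permitted onset → onset /sj/, coda ∅.
σ2/σ3 boundary: /k/ is a single consonant, so it becomes the next onset.
σ3/σ4 boundary: /vj/ — entire cluster is a permitted onset → onset /vj/, coda ∅.
So the parse is sfu.sje.ka.vje.
Syllable 3 is /ka/: onset /k/, nucleus /a/, coda ∅.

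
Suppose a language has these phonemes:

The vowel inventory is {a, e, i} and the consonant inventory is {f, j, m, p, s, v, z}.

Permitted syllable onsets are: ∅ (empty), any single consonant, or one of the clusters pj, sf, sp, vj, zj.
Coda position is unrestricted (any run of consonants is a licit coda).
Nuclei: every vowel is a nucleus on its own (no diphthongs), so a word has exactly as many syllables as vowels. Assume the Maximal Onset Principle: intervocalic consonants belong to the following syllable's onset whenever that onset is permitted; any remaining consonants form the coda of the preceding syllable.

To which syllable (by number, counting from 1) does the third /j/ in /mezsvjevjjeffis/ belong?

Nuclei (vowels): e, e, e, i → 4 syllables.
/e…e/ gap (V1→V2): /zsvj/; trying suffixes from longest down, /vj/ is the first permitted one, so coda /zs/ | onset /vj/.
/e…e/ gap (V2→V3): cluster /vjj/ — the longest permitted-onset suffix is /j/; onset = /j/, preceding coda = /vj/.
/e…i/ gap (V3→V4): /ff/ — longest licit onset from the right is /f/, leaving /f/ as coda.
Syllabification: mezs.vjevj.jef.fis.
The third /j/ is in the onset of syllable 3 (/jef/).

3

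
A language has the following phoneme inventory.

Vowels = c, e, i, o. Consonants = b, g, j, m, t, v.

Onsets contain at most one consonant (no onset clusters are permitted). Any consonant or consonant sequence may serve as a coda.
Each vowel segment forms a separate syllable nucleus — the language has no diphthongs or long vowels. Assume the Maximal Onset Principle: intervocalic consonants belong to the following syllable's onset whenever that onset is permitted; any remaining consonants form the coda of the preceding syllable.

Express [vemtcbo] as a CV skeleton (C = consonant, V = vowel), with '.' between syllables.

Vowels present: e, c, o; each is a nucleus, giving 3 syllables.
/e…c/ gap (V1→V2): /mt/ splits as /m/ + /t/ (/t/ is the longest suffix that is a licit onset).
/c…o/ gap (V2→V3): /b/ → onset of the next syllable (single consonants are always licit onsets).
Syllabification: vem.tc.bo.
Mapping each syllable to C/V: /vem/ → CVC, /tc/ → CV, /bo/ → CV.

CVC.CV.CV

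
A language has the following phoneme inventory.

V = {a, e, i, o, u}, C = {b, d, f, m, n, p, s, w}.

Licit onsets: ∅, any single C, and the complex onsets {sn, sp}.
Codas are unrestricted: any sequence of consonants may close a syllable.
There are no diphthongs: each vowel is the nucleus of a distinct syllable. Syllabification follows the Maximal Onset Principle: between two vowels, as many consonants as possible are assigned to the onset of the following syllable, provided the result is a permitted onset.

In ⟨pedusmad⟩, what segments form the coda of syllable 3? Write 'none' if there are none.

d

Nuclei (vowels): e, u, a → 3 syllables.
Between /e/ (V1) and /u/ (V2): /d/ → onset of the next syllable (single consonants are always licit onsets).
Between /u/ (V2) and /a/ (V3): /sm/ — longest licit onset from the right is /m/, leaving /s/ as coda.
Syllabification: pe.dus.mad.
Syllable 3 is /mad/: onset /m/, nucleus /a/, coda /d/.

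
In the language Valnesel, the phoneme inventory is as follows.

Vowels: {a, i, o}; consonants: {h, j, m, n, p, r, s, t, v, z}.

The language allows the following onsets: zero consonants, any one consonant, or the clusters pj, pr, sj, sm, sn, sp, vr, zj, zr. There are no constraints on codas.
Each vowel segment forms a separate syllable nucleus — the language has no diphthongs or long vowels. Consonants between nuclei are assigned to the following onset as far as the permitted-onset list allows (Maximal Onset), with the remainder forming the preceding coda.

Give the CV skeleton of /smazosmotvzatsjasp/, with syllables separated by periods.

CCV.CV.CCVCC.CVC.CCVCC

The vowels are a, o, o, a, a — 5 nuclei, so 5 syllables.
σ1/σ2 boundary: /z/ → onset of the next syllable (single consonants are always licit onsets).
σ2/σ3 boundary: cluster /sm/ — /sm/ is itself a permitted onset, so the whole cluster goes right; preceding coda = ∅.
σ3/σ4 boundary: /tvz/; trying suffixes from longest down, /z/ is the first permitted one, so coda /tv/ | onset /z/.
σ4/σ5 boundary: /tsj/ — longest licit onset from the right is /sj/, leaving /t/ as coda.
So the parse is sma.zo.smotv.zat.sjasp.
Mapping each syllable to C/V: /sma/ → CCV, /zo/ → CV, /smotv/ → CCVCC, /zat/ → CVC, /sjasp/ → CCVCC.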